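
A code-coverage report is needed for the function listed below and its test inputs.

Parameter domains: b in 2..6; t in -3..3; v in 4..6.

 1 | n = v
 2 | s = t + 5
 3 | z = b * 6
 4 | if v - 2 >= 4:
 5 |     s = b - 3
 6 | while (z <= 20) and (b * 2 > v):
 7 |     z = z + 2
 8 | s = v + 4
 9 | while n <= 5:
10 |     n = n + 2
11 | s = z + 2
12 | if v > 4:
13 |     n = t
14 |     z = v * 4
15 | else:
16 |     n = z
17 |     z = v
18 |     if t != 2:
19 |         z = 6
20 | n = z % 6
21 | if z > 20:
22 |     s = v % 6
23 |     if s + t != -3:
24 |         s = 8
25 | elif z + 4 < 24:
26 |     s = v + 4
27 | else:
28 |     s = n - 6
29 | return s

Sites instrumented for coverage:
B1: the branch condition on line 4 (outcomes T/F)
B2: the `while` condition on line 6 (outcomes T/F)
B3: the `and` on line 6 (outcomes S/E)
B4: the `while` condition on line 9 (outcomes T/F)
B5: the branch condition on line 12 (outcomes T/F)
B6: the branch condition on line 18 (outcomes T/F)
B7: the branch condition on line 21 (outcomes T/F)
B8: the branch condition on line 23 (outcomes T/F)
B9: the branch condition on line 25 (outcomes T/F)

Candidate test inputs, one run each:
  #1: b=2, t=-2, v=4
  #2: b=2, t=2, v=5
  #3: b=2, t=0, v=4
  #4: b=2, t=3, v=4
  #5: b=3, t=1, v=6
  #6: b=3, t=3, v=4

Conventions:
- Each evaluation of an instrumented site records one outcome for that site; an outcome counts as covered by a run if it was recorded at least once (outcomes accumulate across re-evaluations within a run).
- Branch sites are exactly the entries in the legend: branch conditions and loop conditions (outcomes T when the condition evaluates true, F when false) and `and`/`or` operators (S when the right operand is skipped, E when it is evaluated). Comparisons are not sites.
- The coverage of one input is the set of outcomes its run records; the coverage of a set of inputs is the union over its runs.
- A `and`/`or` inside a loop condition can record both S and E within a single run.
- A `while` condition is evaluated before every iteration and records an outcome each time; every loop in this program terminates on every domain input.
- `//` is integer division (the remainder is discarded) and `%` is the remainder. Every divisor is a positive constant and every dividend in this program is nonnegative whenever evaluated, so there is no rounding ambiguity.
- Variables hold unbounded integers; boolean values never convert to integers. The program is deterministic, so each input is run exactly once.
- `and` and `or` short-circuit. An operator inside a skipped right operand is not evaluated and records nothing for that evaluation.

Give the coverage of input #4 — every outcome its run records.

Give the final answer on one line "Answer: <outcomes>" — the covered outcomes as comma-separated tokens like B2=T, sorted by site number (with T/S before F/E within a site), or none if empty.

Simulating input #4 (b=2, t=3, v=4) step by step:
  B1->F, B3->E, B2->F, B4->T, B4->F, B5->F, B6->T, B7->F, B9->T
distinct outcomes covered: B1=F, B2=F, B3=E, B4=T, B4=F, B5=F, B6=T, B7=F, B9=T

Answer: B1=F, B2=F, B3=E, B4=T, B4=F, B5=F, B6=T, B7=F, B9=T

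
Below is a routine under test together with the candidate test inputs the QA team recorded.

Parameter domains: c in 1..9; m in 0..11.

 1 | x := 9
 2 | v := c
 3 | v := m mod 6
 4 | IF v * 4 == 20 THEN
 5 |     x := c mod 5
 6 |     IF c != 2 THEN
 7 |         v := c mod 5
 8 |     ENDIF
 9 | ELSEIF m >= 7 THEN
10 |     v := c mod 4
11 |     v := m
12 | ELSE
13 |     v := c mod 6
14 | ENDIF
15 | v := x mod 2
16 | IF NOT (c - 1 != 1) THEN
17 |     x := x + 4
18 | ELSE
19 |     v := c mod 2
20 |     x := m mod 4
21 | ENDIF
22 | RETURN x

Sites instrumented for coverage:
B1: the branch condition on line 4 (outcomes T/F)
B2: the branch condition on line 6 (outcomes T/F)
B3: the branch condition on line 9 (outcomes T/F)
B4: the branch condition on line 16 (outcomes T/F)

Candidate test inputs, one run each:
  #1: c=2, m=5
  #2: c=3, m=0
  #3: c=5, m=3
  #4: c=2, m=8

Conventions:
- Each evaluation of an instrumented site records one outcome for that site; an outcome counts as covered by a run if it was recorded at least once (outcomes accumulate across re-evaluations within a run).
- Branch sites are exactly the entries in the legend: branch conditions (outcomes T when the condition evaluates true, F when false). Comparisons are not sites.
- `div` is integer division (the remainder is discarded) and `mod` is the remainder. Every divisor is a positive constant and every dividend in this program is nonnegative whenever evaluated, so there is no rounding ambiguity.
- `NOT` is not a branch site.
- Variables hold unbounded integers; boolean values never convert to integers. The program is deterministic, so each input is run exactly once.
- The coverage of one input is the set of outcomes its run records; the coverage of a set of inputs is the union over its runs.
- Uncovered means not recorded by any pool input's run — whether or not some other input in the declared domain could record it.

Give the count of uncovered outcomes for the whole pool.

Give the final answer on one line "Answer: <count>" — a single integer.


input #1, c=2, m=5: outcomes B1=T, B2=F, B4=T
input #2, c=3, m=0: outcomes B1=F, B3=F, B4=F
input #3, c=5, m=3: outcomes B1=F, B3=F, B4=F
input #4, c=2, m=8: outcomes B1=F, B3=T, B4=T
union over the pool: B1=T, B1=F, B2=F, B3=T, B3=F, B4=T, B4=F
uncovered (1 of 8): B2=T
Answer: 1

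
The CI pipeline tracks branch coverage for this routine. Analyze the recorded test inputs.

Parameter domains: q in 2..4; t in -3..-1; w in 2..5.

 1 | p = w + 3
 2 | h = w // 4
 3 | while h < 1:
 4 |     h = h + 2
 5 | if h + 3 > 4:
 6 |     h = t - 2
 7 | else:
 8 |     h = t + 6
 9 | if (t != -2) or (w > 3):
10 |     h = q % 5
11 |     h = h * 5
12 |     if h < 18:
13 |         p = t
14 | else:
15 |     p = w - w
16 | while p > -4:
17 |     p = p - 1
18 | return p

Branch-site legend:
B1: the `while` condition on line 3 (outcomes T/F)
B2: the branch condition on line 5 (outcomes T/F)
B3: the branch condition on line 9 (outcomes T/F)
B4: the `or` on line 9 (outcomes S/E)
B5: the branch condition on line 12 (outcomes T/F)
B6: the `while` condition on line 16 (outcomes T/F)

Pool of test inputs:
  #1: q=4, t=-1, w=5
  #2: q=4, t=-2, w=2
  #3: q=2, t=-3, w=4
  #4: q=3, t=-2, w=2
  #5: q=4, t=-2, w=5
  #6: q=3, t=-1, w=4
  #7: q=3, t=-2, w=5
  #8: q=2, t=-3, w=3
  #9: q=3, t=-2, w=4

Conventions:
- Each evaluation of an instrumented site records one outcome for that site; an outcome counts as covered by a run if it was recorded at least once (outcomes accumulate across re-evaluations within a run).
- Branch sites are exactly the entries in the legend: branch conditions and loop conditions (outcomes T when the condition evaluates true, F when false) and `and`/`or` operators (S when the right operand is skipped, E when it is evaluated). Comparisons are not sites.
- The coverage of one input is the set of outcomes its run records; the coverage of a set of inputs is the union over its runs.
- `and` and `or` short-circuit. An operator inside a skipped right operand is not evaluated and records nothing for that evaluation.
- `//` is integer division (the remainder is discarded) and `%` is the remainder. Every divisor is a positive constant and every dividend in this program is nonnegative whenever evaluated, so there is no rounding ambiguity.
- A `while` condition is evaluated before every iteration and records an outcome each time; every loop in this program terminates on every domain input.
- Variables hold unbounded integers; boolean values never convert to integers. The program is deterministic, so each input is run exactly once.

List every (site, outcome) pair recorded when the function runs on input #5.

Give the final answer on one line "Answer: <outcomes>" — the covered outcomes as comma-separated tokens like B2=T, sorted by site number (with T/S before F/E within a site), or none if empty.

Running input #5 (q=4, t=-2, w=5), event by event:
  B1->F, B2->F, B4->E, B3->T, B5->F, B6->T, B6->T, B6->T, B6->T, B6->T
  B6->T, B6->T, B6->T, B6->T, B6->T, B6->T, B6->T, B6->F
distinct outcomes covered: B1=F, B2=F, B3=T, B4=E, B5=F, B6=T, B6=F

Answer: B1=F, B2=F, B3=T, B4=E, B5=F, B6=T, B6=F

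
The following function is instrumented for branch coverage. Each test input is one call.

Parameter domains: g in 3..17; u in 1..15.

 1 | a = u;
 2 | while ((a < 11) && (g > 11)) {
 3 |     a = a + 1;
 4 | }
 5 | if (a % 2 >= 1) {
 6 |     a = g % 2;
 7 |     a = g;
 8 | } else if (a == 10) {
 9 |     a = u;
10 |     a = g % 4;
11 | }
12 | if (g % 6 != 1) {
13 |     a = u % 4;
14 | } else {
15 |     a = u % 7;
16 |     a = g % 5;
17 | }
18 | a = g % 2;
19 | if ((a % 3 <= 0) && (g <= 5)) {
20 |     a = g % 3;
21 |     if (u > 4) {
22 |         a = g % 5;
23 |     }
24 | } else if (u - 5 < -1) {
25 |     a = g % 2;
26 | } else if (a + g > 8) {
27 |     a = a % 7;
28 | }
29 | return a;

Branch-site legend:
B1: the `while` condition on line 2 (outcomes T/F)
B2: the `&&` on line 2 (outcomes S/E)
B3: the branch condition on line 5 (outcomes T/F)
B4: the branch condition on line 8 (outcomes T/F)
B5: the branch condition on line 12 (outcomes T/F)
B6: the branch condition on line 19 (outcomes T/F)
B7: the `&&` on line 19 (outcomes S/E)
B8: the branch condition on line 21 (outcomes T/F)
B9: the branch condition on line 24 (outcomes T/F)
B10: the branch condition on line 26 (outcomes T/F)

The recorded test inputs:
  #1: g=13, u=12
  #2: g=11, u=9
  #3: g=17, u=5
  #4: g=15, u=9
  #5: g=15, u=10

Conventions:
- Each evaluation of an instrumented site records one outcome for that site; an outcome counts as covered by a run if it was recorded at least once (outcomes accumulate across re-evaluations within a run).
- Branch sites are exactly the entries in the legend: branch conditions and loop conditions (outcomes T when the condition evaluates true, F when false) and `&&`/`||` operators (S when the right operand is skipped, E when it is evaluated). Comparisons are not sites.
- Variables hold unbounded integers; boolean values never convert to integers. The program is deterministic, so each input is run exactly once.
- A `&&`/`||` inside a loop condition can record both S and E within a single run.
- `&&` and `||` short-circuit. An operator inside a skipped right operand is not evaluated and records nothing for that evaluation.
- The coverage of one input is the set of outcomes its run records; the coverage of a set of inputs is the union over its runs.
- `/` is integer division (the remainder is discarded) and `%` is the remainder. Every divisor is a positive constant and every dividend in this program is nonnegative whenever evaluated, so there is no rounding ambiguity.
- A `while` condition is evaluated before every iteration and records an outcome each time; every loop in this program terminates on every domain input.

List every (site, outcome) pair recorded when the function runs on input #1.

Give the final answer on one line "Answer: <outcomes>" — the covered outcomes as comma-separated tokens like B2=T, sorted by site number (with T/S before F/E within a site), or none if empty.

Simulating input #1 (g=13, u=12) step by step:
  B2->S, B1->F, B3->F, B4->F, B5->F, B7->S, B6->F, B9->F, B10->T
collecting distinct outcomes: B1=F, B2=S, B3=F, B4=F, B5=F, B6=F, B7=S, B9=F, B10=T

Answer: B1=F, B2=S, B3=F, B4=F, B5=F, B6=F, B7=S, B9=F, B10=T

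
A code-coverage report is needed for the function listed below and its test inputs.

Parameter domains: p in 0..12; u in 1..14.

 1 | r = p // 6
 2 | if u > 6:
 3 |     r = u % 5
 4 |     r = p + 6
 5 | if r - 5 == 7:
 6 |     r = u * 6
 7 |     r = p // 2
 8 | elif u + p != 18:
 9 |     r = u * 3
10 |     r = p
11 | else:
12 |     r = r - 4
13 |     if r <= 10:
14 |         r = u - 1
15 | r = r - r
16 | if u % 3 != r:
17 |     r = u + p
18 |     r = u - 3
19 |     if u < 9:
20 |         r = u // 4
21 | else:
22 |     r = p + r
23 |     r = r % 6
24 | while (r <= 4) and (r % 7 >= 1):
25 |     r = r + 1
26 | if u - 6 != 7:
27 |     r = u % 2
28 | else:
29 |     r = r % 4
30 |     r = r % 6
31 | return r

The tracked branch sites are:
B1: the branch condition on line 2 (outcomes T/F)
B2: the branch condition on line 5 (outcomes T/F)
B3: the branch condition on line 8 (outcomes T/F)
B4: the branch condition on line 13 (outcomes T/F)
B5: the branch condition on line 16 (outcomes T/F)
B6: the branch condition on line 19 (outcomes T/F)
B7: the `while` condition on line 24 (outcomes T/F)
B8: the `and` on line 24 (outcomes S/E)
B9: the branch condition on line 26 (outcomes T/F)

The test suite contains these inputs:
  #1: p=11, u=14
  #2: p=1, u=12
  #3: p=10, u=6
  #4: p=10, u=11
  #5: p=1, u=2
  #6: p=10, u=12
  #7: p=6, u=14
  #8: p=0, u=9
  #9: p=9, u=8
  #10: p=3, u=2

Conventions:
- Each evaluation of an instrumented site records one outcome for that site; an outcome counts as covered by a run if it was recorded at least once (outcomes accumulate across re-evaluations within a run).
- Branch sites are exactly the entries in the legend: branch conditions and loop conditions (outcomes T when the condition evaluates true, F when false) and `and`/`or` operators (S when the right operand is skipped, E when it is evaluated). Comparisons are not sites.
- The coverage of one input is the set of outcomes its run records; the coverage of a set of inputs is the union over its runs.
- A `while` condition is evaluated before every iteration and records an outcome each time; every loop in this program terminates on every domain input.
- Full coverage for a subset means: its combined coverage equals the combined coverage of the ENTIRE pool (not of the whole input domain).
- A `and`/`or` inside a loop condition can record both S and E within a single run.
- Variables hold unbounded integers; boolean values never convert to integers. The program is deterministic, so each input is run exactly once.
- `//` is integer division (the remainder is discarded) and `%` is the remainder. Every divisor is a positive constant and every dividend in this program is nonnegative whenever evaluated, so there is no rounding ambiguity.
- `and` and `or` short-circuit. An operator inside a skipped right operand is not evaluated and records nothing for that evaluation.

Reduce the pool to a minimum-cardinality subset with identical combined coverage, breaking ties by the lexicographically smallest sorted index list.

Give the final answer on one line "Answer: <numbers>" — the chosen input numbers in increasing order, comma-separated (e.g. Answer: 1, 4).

run #1 (p=11, u=14) runs B1->T, B2->F, B3->T, B5->T, B6->F, B8->S, B7->F, B9->T; records B1=T, B2=F, B3=T, B5=T, B6=F, B7=F, B8=S, B9=T
run #2 (p=1, u=12) runs B1->T, B2->F, B3->T, B5->F, B8->E, B7->T, B8->E, B7->T, B8->E, B7->T, B8->E, B7->T, B8->S, B7->F, ...; records B1=T, B2=F, B3=T, B5=F, B7=T, B7=F, B8=S, B8=E, B9=T
run #3 (p=10, u=6) runs B1->F, B2->F, B3->T, B5->F, B8->E, B7->T, B8->S, B7->F, B9->T; records B1=F, B2=F, B3=T, B5=F, B7=T, B7=F, B8=S, B8=E, B9=T
run #4 (p=10, u=11) runs B1->T, B2->F, B3->T, B5->T, B6->F, B8->S, B7->F, B9->T; records B1=T, B2=F, B3=T, B5=T, B6=F, B7=F, B8=S, B9=T
run #5 (p=1, u=2) runs B1->F, B2->F, B3->T, B5->T, B6->T, B8->E, B7->F, B9->T; records B1=F, B2=F, B3=T, B5=T, B6=T, B7=F, B8=E, B9=T
run #6 (p=10, u=12) runs B1->T, B2->F, B3->T, B5->F, B8->E, B7->T, B8->S, B7->F, B9->T; records B1=T, B2=F, B3=T, B5=F, B7=T, B7=F, B8=S, B8=E, B9=T
run #7 (p=6, u=14) runs B1->T, B2->T, B5->T, B6->F, B8->S, B7->F, B9->T; records B1=T, B2=T, B5=T, B6=F, B7=F, B8=S, B9=T
run #8 (p=0, u=9) runs B1->T, B2->F, B3->T, B5->F, B8->E, B7->F, B9->T; records B1=T, B2=F, B3=T, B5=F, B7=F, B8=E, B9=T
run #9 (p=9, u=8) runs B1->T, B2->F, B3->T, B5->T, B6->T, B8->E, B7->T, B8->E, B7->T, B8->E, B7->T, B8->S, B7->F, B9->T; records B1=T, B2=F, B3=T, B5=T, B6=T, B7=T, B7=F, B8=S, B8=E, B9=T
run #10 (p=3, u=2) runs B1->F, B2->F, B3->T, B5->T, B6->T, B8->E, B7->F, B9->T; records B1=F, B2=F, B3=T, B5=T, B6=T, B7=F, B8=E, B9=T
pool-wide coverage (14 outcomes): B1=T, B1=F, B2=T, B2=F, B3=T, B5=T, B5=F, B6=T, B6=F, B7=T, B7=F, B8=S, B8=E, B9=T
every size-1 subset falls short of the 14 outcomes (best: 10/14)
every size-2 subset falls short of the 14 outcomes (best: 13/14)
the canonical winner is {2, 5, 7}: size 3, full 14-outcome coverage, earliest index list among size-3 covers

Answer: 2, 5, 7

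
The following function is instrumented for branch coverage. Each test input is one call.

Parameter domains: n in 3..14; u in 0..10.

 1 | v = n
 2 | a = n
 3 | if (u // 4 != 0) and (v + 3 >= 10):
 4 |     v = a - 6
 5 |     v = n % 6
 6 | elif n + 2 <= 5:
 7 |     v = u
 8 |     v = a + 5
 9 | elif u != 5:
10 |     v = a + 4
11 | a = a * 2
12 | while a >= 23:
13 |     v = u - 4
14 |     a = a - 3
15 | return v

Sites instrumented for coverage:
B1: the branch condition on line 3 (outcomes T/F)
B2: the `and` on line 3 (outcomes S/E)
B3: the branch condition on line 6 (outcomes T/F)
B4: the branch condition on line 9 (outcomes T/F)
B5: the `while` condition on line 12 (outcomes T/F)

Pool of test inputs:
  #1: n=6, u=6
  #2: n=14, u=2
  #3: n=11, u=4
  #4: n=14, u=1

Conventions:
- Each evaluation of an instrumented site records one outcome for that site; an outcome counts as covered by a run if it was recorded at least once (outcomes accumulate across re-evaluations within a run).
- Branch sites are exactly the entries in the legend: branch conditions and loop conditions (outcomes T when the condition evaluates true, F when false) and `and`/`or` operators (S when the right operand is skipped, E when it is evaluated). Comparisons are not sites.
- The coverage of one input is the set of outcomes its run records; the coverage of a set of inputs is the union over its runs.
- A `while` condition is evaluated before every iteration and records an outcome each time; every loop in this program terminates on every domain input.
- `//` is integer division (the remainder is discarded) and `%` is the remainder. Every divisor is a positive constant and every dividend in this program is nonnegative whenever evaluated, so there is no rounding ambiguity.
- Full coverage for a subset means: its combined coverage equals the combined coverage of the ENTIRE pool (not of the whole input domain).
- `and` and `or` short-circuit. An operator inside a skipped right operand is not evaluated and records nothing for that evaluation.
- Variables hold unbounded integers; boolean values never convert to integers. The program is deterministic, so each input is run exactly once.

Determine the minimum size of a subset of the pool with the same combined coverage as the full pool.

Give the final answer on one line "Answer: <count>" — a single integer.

run #1 (n=6, u=6) records B1=F, B2=E, B3=F, B4=T, B5=F
run #2 (n=14, u=2) records B1=F, B2=S, B3=F, B4=T, B5=T, B5=F
run #3 (n=11, u=4) records B1=T, B2=E, B5=F
run #4 (n=14, u=1) records B1=F, B2=S, B3=F, B4=T, B5=T, B5=F
pool-wide coverage (8 outcomes): B1=T, B1=F, B2=S, B2=E, B3=F, B4=T, B5=T, B5=F
every size-1 subset falls short of the 8 outcomes (best: 6/8)
at size 2, {2, 3} reaches all 8 outcomes; every lexicographically earlier size-2 subset fails

Answer: 2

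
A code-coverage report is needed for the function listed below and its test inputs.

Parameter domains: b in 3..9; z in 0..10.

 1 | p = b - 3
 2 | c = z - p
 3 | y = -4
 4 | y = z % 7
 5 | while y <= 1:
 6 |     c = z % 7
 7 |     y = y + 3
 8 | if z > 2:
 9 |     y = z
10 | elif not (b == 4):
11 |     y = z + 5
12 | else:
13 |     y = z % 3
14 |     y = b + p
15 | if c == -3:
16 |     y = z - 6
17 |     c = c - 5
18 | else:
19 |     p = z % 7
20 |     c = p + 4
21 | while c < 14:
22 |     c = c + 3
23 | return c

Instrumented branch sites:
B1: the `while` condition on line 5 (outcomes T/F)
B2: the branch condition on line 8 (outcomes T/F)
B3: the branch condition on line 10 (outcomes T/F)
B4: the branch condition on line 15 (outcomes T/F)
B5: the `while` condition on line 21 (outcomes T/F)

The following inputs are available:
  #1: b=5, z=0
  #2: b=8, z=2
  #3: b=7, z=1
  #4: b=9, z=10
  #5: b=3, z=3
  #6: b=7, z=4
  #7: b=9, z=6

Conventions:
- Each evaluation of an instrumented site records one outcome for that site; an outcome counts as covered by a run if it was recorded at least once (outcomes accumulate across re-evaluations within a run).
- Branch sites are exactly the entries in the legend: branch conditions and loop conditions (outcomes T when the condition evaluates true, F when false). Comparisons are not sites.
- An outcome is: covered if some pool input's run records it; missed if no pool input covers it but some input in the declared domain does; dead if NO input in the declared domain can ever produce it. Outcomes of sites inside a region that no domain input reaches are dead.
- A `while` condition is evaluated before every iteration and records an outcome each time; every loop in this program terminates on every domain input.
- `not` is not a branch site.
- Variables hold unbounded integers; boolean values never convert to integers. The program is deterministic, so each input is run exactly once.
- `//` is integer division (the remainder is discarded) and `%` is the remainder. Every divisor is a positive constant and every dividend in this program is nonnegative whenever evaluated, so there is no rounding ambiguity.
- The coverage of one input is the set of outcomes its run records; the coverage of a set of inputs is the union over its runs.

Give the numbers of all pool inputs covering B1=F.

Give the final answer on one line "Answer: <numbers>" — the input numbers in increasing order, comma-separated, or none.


input #1 (b=5, z=0): records B1=F
input #2 (b=8, z=2): records B1=F
input #3 (b=7, z=1): records B1=F
input #4 (b=9, z=10): records B1=F
input #5 (b=3, z=3): records B1=F
input #6 (b=7, z=4): records B1=F
input #7 (b=9, z=6): records B1=F
Answer: 1, 2, 3, 4, 5, 6, 7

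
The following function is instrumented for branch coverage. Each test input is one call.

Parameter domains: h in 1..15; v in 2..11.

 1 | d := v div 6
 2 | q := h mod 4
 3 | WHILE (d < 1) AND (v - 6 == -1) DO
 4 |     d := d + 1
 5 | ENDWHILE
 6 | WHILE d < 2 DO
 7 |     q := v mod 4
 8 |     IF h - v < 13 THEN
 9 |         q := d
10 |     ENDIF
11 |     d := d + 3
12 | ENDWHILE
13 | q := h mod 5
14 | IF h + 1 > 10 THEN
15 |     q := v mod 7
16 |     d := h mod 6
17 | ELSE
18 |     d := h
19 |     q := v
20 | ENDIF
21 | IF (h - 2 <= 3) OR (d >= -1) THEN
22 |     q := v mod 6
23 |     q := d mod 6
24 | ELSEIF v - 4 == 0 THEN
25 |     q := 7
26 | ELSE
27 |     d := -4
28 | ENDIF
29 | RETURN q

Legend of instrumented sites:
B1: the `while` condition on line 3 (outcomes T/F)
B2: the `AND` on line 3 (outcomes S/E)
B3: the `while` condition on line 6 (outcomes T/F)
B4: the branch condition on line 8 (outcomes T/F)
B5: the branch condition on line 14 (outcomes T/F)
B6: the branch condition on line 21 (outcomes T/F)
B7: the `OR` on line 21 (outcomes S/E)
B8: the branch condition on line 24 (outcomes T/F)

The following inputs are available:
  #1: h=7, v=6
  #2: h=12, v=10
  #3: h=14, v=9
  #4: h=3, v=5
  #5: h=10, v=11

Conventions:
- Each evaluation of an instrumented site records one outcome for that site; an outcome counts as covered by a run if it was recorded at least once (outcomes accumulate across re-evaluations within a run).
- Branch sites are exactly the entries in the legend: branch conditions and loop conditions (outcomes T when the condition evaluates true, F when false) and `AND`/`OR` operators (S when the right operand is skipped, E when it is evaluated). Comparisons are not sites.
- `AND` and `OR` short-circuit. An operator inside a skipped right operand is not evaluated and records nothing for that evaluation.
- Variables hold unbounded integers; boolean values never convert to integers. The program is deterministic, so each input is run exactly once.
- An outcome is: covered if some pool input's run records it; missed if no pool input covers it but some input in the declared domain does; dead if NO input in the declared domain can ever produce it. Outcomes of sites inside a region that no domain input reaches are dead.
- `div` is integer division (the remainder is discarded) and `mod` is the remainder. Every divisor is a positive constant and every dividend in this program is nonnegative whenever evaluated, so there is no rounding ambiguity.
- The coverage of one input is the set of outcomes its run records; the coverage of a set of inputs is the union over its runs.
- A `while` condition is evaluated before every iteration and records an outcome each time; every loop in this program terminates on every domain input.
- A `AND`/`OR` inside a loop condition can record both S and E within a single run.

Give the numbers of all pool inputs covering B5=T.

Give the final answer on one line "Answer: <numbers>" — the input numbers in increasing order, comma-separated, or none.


input #1 (h=7, v=6): misses B5=T
input #2 (h=12, v=10): covers B5=T
input #3 (h=14, v=9): covers B5=T
input #4 (h=3, v=5): misses B5=T
input #5 (h=10, v=11): covers B5=T
Answer: 2, 3, 5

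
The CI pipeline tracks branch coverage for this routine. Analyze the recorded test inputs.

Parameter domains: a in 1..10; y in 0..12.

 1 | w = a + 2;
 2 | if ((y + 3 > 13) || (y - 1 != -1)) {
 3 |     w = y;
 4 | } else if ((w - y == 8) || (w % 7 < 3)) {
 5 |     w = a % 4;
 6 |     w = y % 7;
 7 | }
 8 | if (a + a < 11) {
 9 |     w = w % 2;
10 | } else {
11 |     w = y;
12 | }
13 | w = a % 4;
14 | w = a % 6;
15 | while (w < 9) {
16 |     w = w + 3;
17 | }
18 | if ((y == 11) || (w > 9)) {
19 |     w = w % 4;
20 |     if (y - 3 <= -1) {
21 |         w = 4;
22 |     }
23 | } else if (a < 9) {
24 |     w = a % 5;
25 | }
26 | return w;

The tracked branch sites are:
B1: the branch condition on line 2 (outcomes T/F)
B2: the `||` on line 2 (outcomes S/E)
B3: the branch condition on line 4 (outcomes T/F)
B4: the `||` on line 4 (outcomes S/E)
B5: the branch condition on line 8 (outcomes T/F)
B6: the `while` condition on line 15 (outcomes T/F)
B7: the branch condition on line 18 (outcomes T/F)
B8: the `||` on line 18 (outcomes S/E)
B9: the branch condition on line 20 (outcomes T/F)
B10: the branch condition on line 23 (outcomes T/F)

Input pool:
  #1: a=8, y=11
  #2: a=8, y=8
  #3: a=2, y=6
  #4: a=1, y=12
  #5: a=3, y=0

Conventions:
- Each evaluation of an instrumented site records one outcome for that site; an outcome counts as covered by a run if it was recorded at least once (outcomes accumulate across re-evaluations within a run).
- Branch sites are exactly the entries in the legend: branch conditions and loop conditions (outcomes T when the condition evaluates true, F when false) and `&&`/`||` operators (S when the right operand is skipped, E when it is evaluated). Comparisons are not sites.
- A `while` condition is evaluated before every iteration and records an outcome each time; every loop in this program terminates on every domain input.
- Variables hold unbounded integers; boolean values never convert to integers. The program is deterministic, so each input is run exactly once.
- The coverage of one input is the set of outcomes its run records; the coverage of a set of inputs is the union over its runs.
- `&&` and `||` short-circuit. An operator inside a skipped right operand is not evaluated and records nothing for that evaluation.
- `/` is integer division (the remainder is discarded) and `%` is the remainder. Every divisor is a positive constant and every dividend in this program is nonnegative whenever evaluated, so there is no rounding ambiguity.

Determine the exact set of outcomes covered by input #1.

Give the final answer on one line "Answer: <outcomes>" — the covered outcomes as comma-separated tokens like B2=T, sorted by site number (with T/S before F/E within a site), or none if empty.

Event log for input #1 (a=8, y=11):
  B2->S, B1->T, B5->F, B6->T, B6->T, B6->T, B6->F, B8->S, B7->T, B9->F
deduplicating events, the covered set is: B1=T, B2=S, B5=F, B6=T, B6=F, B7=T, B8=S, B9=F

Answer: B1=T, B2=S, B5=F, B6=T, B6=F, B7=T, B8=S, B9=F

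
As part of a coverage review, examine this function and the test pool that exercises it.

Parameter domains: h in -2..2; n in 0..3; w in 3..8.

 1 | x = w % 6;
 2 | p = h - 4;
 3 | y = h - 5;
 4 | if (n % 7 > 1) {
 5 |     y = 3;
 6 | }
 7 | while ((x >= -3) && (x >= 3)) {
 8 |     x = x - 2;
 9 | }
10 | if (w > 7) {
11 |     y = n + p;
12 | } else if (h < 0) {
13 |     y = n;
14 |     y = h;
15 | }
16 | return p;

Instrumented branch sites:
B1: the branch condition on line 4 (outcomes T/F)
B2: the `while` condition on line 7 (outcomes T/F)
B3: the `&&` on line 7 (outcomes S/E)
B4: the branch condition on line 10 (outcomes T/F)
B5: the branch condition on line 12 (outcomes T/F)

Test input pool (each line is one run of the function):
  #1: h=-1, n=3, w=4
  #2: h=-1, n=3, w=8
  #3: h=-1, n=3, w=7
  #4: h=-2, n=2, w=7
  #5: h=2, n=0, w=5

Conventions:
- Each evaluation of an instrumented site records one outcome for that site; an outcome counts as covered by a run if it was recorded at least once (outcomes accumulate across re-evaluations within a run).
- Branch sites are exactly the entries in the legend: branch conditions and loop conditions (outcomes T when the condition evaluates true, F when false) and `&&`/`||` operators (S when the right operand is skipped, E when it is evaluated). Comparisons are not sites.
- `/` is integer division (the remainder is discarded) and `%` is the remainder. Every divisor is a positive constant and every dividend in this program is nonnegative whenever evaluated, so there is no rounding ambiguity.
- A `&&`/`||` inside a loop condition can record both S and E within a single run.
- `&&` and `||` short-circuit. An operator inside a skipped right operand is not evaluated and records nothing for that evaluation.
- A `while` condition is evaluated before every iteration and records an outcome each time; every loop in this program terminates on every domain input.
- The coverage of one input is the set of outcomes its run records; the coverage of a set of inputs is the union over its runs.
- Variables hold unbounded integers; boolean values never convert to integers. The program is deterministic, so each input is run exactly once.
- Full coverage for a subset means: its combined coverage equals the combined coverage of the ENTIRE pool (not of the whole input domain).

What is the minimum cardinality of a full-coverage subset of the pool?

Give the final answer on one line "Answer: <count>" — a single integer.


#1 (h=-1, n=3, w=4) -> B1->T, B3->E, B2->T, B3->E, B2->F, B4->F, B5->T; covered: B1=T, B2=T, B2=F, B3=E, B4=F, B5=T
#2 (h=-1, n=3, w=8) -> B1->T, B3->E, B2->F, B4->T; covered: B1=T, B2=F, B3=E, B4=T
#3 (h=-1, n=3, w=7) -> B1->T, B3->E, B2->F, B4->F, B5->T; covered: B1=T, B2=F, B3=E, B4=F, B5=T
#4 (h=-2, n=2, w=7) -> B1->T, B3->E, B2->F, B4->F, B5->T; covered: B1=T, B2=F, B3=E, B4=F, B5=T
#5 (h=2, n=0, w=5) -> B1->F, B3->E, B2->T, B3->E, B2->T, B3->E, B2->F, B4->F, B5->F; covered: B1=F, B2=T, B2=F, B3=E, B4=F, B5=F
union over all inputs: B1=T, B1=F, B2=T, B2=F, B3=E, B4=T, B4=F, B5=T, B5=F (9 outcomes)
size 1 is not enough: best union over all size-1 subsets is 6/9
size 2 is not enough: best union over all size-2 subsets is 8/9
inputs {1, 2, 5} (size 3) cover everything; no size-3 subset with a lexicographically smaller index list covers all 9
Answer: 3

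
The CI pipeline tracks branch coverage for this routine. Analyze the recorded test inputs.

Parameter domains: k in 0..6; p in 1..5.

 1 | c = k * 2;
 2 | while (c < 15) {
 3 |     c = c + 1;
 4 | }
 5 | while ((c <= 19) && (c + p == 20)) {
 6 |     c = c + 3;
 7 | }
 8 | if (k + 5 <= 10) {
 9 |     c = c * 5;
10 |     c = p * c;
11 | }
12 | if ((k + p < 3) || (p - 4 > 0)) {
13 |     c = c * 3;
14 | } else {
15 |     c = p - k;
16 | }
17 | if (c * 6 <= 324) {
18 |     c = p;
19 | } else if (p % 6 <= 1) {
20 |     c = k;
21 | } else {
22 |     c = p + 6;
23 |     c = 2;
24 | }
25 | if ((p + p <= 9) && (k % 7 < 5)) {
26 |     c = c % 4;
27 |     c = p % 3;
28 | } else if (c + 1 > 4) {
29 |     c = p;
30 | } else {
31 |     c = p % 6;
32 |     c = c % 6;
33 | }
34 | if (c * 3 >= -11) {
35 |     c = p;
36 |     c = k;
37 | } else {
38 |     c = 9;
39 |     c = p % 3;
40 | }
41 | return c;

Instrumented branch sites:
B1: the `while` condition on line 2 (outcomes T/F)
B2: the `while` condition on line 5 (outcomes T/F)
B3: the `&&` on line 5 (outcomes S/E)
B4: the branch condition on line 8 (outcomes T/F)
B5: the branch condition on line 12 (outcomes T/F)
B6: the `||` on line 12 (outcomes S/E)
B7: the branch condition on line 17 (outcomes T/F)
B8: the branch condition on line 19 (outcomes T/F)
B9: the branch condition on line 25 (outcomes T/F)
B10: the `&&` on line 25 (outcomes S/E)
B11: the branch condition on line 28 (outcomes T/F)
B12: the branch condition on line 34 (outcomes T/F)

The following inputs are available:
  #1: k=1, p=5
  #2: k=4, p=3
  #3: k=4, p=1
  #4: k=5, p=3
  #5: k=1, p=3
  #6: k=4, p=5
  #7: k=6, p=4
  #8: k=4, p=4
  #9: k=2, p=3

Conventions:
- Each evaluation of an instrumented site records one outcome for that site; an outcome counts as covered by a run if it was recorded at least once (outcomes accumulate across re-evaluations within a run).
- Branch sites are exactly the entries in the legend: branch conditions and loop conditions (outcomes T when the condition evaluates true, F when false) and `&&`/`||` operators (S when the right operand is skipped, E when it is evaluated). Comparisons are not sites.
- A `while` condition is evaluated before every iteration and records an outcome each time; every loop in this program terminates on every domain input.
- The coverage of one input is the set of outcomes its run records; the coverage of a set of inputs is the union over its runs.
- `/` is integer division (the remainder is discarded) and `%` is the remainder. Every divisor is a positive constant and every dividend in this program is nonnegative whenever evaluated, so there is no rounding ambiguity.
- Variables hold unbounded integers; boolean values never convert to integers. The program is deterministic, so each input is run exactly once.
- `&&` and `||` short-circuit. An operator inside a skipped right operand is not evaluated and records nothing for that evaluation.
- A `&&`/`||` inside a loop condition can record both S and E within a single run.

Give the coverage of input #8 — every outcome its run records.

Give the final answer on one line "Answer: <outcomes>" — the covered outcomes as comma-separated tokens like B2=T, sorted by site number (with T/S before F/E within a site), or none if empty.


Event log for input #8 (k=4, p=4):
  B1->T, B1->T, B1->T, B1->T, B1->T, B1->T, B1->T, B1->F, B3->E, B2->F
  B4->T, B6->E, B5->F, B7->T, B10->E, B9->T, B12->T
distinct outcomes covered: B1=T, B1=F, B2=F, B3=E, B4=T, B5=F, B6=E, B7=T, B9=T, B10=E, B12=T
Answer: B1=T, B1=F, B2=F, B3=E, B4=T, B5=F, B6=E, B7=T, B9=T, B10=E, B12=T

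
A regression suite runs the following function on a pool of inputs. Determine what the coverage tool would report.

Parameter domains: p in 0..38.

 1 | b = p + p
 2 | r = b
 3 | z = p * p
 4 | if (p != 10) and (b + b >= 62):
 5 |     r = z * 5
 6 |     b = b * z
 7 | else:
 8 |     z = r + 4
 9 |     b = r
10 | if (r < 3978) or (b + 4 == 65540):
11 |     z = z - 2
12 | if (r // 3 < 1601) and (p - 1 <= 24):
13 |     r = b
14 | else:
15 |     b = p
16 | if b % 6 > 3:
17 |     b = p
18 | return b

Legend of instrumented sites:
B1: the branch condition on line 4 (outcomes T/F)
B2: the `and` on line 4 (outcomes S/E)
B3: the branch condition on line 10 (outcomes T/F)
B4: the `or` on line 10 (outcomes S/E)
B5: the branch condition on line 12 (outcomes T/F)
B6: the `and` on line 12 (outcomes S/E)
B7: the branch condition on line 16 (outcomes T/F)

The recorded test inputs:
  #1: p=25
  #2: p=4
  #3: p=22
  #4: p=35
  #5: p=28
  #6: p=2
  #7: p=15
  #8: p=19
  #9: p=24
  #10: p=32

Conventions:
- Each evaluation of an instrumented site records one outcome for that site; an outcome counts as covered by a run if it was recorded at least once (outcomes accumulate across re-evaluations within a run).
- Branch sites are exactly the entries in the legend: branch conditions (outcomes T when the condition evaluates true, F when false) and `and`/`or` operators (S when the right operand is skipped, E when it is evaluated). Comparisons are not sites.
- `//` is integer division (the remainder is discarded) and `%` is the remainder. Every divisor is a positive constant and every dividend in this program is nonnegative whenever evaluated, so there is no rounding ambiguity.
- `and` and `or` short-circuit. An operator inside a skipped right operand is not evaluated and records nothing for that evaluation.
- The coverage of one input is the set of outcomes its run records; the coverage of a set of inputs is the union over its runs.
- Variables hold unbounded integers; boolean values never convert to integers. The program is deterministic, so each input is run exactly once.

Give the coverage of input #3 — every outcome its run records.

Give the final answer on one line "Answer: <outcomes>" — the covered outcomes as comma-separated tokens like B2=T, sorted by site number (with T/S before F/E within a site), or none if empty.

Event log for input #3 (p=22):
  B2->E, B1->T, B4->S, B3->T, B6->E, B5->T, B7->F
collecting distinct outcomes: B1=T, B2=E, B3=T, B4=S, B5=T, B6=E, B7=F

Answer: B1=T, B2=E, B3=T, B4=S, B5=T, B6=E, B7=F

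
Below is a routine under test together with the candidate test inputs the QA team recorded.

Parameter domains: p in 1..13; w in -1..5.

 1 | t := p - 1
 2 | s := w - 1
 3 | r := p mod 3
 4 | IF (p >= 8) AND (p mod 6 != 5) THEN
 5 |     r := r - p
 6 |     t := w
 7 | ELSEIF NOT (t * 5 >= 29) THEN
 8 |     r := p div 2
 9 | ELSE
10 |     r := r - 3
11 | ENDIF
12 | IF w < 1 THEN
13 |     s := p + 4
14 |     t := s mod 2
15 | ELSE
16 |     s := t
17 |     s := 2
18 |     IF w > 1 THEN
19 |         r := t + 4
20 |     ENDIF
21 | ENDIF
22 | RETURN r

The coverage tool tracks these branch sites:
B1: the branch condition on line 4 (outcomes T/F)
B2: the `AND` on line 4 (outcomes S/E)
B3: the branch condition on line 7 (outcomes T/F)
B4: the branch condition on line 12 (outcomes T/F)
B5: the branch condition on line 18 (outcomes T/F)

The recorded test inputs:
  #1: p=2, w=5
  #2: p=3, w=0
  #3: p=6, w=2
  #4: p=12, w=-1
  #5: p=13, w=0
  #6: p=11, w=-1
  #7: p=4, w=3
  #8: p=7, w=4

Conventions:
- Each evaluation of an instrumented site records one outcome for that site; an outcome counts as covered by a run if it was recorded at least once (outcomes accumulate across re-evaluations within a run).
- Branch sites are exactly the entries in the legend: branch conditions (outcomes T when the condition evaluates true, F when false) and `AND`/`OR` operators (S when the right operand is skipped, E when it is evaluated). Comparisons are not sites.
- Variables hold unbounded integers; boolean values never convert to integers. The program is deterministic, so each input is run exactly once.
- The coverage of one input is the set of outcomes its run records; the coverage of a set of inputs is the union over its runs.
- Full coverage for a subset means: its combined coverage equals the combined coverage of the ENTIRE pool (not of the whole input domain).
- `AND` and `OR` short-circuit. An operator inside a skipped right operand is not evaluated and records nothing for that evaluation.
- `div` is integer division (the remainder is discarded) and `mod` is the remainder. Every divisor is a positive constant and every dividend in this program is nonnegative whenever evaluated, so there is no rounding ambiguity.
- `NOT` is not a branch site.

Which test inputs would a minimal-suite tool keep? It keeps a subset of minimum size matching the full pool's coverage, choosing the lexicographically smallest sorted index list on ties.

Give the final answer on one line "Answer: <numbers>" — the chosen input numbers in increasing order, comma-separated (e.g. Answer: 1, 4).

run #1 (p=2, w=5) records B1=F, B2=S, B3=T, B4=F, B5=T
run #2 (p=3, w=0) records B1=F, B2=S, B3=T, B4=T
run #3 (p=6, w=2) records B1=F, B2=S, B3=T, B4=F, B5=T
run #4 (p=12, w=-1) records B1=T, B2=E, B4=T
run #5 (p=13, w=0) records B1=T, B2=E, B4=T
run #6 (p=11, w=-1) records B1=F, B2=E, B3=F, B4=T
run #7 (p=4, w=3) records B1=F, B2=S, B3=T, B4=F, B5=T
run #8 (p=7, w=4) records B1=F, B2=S, B3=F, B4=F, B5=T
the full pool covers 9 outcomes: B1=T, B1=F, B2=S, B2=E, B3=T, B3=F, B4=T, B4=F, B5=T
checked all size-1 subsets: none covers 9 outcomes (max 5/9)
checked all size-2 subsets: none covers 9 outcomes (max 8/9)
size 3: inputs {1, 4, 6} cover all 9 outcomes, and no lexicographically smaller subset of this size does

Answer: 1, 4, 6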